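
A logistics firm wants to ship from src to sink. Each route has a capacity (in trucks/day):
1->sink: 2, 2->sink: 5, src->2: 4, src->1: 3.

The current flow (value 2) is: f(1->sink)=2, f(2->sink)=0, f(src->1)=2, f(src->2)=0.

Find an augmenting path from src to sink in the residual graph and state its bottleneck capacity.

Residual along src->2->sink: src->2: 4, 2->sink: 5.
Bottleneck = min = 4.

src->2->sink, bottleneck 4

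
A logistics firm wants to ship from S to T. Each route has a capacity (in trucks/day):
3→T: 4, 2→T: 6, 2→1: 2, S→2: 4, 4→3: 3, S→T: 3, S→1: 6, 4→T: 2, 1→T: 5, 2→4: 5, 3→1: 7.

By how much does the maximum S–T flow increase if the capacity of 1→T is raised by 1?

Original max flow = 12.
After raising cap(1→T), augmenting paths through that edge carry 1 more unit.
New max flow = 13. Increase = 1.

1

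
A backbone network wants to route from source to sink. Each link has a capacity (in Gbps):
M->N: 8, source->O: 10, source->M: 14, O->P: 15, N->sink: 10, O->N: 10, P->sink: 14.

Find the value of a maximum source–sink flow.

Augment source->O->P->sink: bottleneck 10. Total 10.
Augment source->M->N->sink: bottleneck 8. Total 18.
No augmenting path remains in the residual graph.

18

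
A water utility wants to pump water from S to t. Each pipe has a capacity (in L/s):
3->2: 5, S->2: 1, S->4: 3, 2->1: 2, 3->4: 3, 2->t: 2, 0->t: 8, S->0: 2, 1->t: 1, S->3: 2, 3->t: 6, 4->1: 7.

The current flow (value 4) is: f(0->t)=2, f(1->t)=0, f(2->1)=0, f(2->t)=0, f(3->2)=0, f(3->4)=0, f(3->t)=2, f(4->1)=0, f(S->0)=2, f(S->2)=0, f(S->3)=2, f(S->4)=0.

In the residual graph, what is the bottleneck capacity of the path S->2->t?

1

Residual capacities along the path: S->2: 1, 2->t: 2.
Minimum is 1.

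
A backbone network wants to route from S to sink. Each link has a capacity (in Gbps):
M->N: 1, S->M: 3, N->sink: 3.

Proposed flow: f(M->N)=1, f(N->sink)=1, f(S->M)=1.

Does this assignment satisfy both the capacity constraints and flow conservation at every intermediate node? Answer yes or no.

Yes

Every edge has 0 ≤ f(e) ≤ cap(e).
At each intermediate node, inflow equals outflow.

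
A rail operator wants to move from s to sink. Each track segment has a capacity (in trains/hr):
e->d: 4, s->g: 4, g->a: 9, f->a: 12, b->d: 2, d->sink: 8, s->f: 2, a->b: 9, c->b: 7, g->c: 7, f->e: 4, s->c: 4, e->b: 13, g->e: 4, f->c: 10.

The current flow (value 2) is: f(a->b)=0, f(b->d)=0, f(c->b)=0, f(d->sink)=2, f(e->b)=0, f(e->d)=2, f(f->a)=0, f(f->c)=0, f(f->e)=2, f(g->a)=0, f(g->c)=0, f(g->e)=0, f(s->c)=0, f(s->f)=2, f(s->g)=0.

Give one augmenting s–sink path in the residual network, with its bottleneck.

Residual along s->g->e->d->sink: s->g: 4, g->e: 4, e->d: 2, d->sink: 6.
Bottleneck = min = 2.

s->g->e->d->sink, bottleneck 2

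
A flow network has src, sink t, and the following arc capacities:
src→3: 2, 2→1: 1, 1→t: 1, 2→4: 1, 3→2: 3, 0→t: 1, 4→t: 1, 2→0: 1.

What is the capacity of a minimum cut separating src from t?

2

Max flow = 2 (via 2 augmenting paths).
In the residual at optimum, the set reachable from src is {src}.
Cut edges: src→3 (cap 2). Sum = 2.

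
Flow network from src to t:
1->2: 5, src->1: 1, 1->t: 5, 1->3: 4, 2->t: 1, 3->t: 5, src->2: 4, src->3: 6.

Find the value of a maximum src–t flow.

7

Augment src->1->t: bottleneck 1. Total 1.
Augment src->2->t: bottleneck 1. Total 2.
Augment src->3->t: bottleneck 5. Total 7.
No augmenting path remains in the residual graph.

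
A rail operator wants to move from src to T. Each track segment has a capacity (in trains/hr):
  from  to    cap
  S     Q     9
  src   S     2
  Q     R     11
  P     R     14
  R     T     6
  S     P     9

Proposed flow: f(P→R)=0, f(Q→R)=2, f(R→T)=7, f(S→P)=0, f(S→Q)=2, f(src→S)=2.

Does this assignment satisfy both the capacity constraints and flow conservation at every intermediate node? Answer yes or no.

No

Capacity violated on R→T: flow 7 > capacity 6.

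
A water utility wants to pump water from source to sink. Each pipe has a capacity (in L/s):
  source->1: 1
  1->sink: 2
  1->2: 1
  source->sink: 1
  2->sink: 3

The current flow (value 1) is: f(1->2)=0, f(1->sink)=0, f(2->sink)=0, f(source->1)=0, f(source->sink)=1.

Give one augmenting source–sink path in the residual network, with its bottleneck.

source->1->sink, bottleneck 1

Residual along source->1->sink: source->1: 1, 1->sink: 2.
Bottleneck = min = 1.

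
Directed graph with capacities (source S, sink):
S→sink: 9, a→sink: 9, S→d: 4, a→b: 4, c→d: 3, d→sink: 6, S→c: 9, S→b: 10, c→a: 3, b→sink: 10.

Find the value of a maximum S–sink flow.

Augment S→sink: bottleneck 9. Total 9.
Augment S→d→sink: bottleneck 4. Total 13.
Augment S→b→sink: bottleneck 10. Total 23.
Augment S→c→a→sink: bottleneck 3. Total 26.
Augment S→c→d→sink: bottleneck 2. Total 28.
No augmenting path remains in the residual graph.

28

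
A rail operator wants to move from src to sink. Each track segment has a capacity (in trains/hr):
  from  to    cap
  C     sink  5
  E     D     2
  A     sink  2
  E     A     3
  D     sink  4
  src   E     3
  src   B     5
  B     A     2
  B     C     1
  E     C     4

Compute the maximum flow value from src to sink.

Augment src->E->C->sink: bottleneck 3. Total 3.
Augment src->B->C->sink: bottleneck 1. Total 4.
Augment src->B->A->sink: bottleneck 2. Total 6.
No augmenting path remains in the residual graph.

6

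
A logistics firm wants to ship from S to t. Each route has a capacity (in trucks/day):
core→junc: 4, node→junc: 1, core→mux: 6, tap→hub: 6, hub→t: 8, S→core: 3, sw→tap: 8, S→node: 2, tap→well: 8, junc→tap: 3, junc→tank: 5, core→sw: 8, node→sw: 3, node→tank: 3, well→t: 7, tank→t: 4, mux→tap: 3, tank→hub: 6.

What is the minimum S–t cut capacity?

Max flow = 5 (via 3 augmenting paths).
In the residual at optimum, the set reachable from S is {S}.
Cut edges: S→core (cap 3), S→node (cap 2). Sum = 5.

5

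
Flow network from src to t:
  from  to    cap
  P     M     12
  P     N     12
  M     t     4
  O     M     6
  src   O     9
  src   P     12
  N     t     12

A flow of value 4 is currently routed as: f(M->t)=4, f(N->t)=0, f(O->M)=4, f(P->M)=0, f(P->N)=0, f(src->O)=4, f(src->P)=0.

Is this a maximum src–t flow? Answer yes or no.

No

Residual path src->P->N->t has bottleneck 12 > 0.
Pushing 12 along it raises the flow to 16, so the given flow is not maximum.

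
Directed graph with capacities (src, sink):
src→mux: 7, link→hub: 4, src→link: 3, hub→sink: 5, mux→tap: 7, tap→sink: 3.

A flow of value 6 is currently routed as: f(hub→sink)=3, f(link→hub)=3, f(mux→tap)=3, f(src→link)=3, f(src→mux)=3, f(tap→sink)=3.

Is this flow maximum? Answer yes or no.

Yes

Residual reachable from src: {mux, src, tap}; sink is not reachable.
Saturated cut: src→link, tap→sink with total capacity 6 = current flow value. Flow is maximum.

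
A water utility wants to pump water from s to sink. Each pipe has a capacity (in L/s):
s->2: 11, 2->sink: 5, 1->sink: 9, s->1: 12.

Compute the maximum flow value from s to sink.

Augment s->2->sink: bottleneck 5. Total 5.
Augment s->1->sink: bottleneck 9. Total 14.
No augmenting path remains in the residual graph.

14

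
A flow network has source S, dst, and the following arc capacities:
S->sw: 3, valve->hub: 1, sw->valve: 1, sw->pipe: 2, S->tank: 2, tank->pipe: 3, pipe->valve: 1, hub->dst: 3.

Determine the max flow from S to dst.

Augment S->sw->valve->hub->dst: bottleneck 1. Total 1.
No augmenting path remains in the residual graph.

1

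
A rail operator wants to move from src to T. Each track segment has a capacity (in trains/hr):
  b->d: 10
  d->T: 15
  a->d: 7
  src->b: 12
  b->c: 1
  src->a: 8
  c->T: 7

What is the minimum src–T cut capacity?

16

Max flow = 16 (via 3 augmenting paths).
In the residual at optimum, the set reachable from src is {a, b, d, src}.
Cut edges: b->c (cap 1), d->T (cap 15). Sum = 16.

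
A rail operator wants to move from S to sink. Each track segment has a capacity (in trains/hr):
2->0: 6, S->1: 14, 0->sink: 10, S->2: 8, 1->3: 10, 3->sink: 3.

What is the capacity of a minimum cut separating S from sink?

9

Max flow = 9 (via 2 augmenting paths).
In the residual at optimum, the set reachable from S is {1, 2, 3, S}.
Cut edges: 2->0 (cap 6), 3->sink (cap 3). Sum = 9.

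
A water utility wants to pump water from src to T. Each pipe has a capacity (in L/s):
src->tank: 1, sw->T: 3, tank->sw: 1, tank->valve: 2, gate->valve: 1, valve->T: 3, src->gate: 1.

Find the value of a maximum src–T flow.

Augment src->gate->valve->T: bottleneck 1. Total 1.
Augment src->tank->valve->T: bottleneck 1. Total 2.
No augmenting path remains in the residual graph.

2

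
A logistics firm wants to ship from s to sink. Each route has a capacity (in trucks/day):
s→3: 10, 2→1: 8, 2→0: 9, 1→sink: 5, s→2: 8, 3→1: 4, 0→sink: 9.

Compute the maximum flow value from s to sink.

Augment s→3→1→sink: bottleneck 4. Total 4.
Augment s→2→1→sink: bottleneck 1. Total 5.
Augment s→2→0→sink: bottleneck 7. Total 12.
No augmenting path remains in the residual graph.

12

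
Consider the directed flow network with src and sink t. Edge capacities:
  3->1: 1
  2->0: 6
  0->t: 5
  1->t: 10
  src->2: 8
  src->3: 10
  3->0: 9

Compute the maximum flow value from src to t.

6

Augment src->3->1->t: bottleneck 1. Total 1.
Augment src->3->0->t: bottleneck 5. Total 6.
No augmenting path remains in the residual graph.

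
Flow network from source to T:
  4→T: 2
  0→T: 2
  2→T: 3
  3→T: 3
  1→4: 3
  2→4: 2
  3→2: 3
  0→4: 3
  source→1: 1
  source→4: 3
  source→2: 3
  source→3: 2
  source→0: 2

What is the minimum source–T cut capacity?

9

Max flow = 9 (via 4 augmenting paths).
In the residual at optimum, the set reachable from source is {1, 4, source}.
Cut edges: source→3 (cap 2), source→2 (cap 3), source→0 (cap 2), 4→T (cap 2). Sum = 9.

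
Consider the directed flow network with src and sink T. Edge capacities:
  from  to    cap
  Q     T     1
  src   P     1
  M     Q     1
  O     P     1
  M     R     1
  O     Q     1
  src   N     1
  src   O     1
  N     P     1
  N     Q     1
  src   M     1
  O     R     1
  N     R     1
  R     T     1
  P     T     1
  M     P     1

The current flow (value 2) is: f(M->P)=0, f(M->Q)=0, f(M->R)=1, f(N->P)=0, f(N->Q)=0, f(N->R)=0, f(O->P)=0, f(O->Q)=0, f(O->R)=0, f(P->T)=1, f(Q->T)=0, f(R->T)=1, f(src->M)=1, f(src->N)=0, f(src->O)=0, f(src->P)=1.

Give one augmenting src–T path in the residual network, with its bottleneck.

Residual along src->N->Q->T: src->N: 1, N->Q: 1, Q->T: 1.
Bottleneck = min = 1.

src->N->Q->T, bottleneck 1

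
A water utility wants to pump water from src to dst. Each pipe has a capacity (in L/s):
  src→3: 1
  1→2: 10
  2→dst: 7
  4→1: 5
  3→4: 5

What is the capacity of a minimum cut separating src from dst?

Max flow = 1 (via 1 augmenting path).
In the residual at optimum, the set reachable from src is {src}.
Cut edges: src→3 (cap 1). Sum = 1.

1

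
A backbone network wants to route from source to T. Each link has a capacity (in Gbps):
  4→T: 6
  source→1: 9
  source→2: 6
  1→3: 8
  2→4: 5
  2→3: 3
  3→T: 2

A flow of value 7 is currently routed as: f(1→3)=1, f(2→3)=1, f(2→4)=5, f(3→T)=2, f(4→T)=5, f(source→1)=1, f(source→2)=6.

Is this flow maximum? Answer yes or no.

Residual reachable from source: {1, 2, 3, source}; T is not reachable.
Saturated cut: 2→4, 3→T with total capacity 7 = current flow value. Flow is maximum.

Yes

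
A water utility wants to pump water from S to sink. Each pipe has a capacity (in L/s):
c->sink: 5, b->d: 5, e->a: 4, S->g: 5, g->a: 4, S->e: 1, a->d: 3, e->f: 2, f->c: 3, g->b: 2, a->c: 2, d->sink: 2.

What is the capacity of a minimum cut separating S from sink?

Max flow = 5 (via 3 augmenting paths).
In the residual at optimum, the set reachable from S is {S, a, b, d, g}.
Cut edges: S->e (cap 1), a->c (cap 2), d->sink (cap 2). Sum = 5.

5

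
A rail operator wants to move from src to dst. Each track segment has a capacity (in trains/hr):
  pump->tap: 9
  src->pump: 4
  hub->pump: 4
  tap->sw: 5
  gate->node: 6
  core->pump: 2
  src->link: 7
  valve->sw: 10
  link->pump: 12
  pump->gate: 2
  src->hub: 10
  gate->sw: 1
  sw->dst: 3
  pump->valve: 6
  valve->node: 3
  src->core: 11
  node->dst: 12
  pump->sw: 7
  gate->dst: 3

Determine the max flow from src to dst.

Augment src->pump->gate->dst: bottleneck 2. Total 2.
Augment src->pump->sw->dst: bottleneck 2. Total 4.
Augment src->hub->pump->sw->dst: bottleneck 1. Total 5.
Augment src->hub->pump->valve->node->dst: bottleneck 3. Total 8.
No augmenting path remains in the residual graph.

8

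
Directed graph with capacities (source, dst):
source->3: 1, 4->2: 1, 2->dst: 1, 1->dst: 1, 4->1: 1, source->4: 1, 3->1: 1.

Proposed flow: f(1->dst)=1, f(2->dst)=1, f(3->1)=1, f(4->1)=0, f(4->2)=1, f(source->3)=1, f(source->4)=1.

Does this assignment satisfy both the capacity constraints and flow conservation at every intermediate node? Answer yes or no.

Every edge has 0 ≤ f(e) ≤ cap(e).
At each intermediate node, inflow equals outflow.

Yes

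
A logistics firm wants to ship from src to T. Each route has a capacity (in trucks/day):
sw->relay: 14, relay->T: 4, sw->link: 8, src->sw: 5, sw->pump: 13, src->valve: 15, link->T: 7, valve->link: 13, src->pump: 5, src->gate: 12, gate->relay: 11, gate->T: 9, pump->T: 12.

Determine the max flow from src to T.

Augment src->gate->T: bottleneck 9. Total 9.
Augment src->pump->T: bottleneck 5. Total 14.
Augment src->valve->link->T: bottleneck 7. Total 21.
Augment src->sw->relay->T: bottleneck 4. Total 25.
Augment src->sw->pump->T: bottleneck 1. Total 26.
Augment src->gate->relay->sw->pump->T: bottleneck 3. Total 29.
No augmenting path remains in the residual graph.

29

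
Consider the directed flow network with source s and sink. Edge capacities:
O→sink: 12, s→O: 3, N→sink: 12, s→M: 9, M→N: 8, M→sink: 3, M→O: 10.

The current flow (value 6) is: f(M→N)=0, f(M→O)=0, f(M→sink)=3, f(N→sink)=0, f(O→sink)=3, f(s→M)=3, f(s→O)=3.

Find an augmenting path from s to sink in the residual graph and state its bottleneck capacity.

s→M→N→sink, bottleneck 6

Residual along s→M→N→sink: s→M: 6, M→N: 8, N→sink: 12.
Bottleneck = min = 6.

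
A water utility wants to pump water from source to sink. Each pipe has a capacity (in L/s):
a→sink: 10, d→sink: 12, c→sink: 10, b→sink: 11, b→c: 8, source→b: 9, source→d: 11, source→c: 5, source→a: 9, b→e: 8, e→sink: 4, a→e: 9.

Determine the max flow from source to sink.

34

Augment source→d→sink: bottleneck 11. Total 11.
Augment source→a→sink: bottleneck 9. Total 20.
Augment source→b→sink: bottleneck 9. Total 29.
Augment source→c→sink: bottleneck 5. Total 34.
No augmenting path remains in the residual graph.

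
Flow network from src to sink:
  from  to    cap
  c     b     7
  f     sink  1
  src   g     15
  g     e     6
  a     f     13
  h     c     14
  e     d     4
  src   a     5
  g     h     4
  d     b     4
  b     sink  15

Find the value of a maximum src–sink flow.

Augment src->a->f->sink: bottleneck 1. Total 1.
Augment src->g->e->d->b->sink: bottleneck 4. Total 5.
Augment src->g->h->c->b->sink: bottleneck 4. Total 9.
No augmenting path remains in the residual graph.

9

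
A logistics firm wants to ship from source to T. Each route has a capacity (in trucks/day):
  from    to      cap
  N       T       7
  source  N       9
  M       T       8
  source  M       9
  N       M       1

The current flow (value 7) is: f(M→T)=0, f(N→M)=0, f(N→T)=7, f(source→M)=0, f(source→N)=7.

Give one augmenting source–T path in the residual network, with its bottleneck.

Residual along source→M→T: source→M: 9, M→T: 8.
Bottleneck = min = 8.

source→M→T, bottleneck 8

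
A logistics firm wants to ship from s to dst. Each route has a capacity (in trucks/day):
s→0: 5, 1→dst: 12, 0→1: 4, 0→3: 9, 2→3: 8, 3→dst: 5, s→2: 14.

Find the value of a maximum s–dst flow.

Augment s→2→3→dst: bottleneck 5. Total 5.
Augment s→0→1→dst: bottleneck 4. Total 9.
No augmenting path remains in the residual graph.

9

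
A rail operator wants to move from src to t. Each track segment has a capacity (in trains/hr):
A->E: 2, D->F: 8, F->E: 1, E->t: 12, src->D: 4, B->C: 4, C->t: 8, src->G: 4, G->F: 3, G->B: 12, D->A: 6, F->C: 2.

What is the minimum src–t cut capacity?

8

Max flow = 8 (via 4 augmenting paths).
In the residual at optimum, the set reachable from src is {src}.
Cut edges: src->G (cap 4), src->D (cap 4). Sum = 8.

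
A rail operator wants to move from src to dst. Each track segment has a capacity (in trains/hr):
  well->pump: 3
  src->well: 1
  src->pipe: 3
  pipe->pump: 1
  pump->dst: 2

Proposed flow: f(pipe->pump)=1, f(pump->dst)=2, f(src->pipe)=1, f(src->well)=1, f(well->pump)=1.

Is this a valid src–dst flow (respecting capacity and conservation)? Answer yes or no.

Every edge has 0 ≤ f(e) ≤ cap(e).
At each intermediate node, inflow equals outflow.

Yes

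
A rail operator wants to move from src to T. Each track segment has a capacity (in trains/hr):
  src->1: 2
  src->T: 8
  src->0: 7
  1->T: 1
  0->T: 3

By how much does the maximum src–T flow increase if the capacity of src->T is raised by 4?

Original max flow = 12.
After raising cap(src->T), augmenting paths through that edge carry 4 more units.
New max flow = 16. Increase = 4.

4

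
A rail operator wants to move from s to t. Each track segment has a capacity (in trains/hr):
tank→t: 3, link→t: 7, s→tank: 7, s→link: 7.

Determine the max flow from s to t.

Augment s→tank→t: bottleneck 3. Total 3.
Augment s→link→t: bottleneck 7. Total 10.
No augmenting path remains in the residual graph.

10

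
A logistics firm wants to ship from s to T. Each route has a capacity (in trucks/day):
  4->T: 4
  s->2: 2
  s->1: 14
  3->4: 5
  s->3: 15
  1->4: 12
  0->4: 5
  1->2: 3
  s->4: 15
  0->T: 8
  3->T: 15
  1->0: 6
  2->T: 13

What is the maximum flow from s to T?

30

Augment s->2->T: bottleneck 2. Total 2.
Augment s->3->T: bottleneck 15. Total 17.
Augment s->4->T: bottleneck 4. Total 21.
Augment s->1->2->T: bottleneck 3. Total 24.
Augment s->1->0->T: bottleneck 6. Total 30.
No augmenting path remains in the residual graph.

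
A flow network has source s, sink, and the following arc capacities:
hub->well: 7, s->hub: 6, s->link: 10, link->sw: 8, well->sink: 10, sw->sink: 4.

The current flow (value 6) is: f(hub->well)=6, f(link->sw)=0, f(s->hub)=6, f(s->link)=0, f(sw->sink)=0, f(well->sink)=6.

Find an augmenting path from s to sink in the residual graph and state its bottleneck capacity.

Residual along s->link->sw->sink: s->link: 10, link->sw: 8, sw->sink: 4.
Bottleneck = min = 4.

s->link->sw->sink, bottleneck 4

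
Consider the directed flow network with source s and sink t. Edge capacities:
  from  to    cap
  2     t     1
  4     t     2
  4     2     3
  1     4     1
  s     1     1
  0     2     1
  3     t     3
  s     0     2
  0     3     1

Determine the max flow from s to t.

3

Augment s->1->4->t: bottleneck 1. Total 1.
Augment s->0->2->t: bottleneck 1. Total 2.
Augment s->0->3->t: bottleneck 1. Total 3.
No augmenting path remains in the residual graph.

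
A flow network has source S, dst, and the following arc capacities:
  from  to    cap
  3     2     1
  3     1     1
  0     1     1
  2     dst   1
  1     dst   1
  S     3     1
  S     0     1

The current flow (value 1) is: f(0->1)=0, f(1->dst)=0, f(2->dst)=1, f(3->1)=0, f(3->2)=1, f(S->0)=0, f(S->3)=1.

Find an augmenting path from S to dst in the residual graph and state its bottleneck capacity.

S->0->1->dst, bottleneck 1

Residual along S->0->1->dst: S->0: 1, 0->1: 1, 1->dst: 1.
Bottleneck = min = 1.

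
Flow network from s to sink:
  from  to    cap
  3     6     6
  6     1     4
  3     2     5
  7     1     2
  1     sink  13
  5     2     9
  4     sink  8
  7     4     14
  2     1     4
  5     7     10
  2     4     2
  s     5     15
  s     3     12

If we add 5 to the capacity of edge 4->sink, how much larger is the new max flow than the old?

Original max flow = 18.
After raising cap(4->sink), augmenting paths through that edge carry 2 more units.
New max flow = 20. Increase = 2.

2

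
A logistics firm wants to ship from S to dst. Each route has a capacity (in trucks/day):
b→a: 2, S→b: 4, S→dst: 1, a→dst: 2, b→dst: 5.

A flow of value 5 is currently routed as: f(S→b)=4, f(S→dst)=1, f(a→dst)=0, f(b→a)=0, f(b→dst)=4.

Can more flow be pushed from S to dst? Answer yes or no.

Residual reachable from S: {S}; dst is not reachable.
Saturated cut: S→b, S→dst with total capacity 5 = current flow value. Flow is maximum.

No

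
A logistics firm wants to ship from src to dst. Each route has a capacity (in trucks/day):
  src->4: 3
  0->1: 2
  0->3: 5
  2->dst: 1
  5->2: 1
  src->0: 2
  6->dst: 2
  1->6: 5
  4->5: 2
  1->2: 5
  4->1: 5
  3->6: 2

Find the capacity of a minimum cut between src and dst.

3

Max flow = 3 (via 2 augmenting paths).
In the residual at optimum, the set reachable from src is {0, 1, 2, 3, 4, 5, 6, src}.
Cut edges: 6->dst (cap 2), 2->dst (cap 1). Sum = 3.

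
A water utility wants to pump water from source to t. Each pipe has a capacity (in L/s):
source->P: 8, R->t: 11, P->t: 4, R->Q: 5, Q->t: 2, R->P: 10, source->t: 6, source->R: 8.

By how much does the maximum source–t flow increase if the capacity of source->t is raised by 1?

1

Original max flow = 18.
After raising cap(source->t), augmenting paths through that edge carry 1 more unit.
New max flow = 19. Increase = 1.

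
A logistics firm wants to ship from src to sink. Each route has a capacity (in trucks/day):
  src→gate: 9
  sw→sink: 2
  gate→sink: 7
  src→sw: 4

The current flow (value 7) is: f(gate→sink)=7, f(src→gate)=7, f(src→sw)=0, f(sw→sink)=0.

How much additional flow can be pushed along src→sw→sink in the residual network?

2

Residual capacities along the path: src→sw: 4, sw→sink: 2.
Minimum is 2.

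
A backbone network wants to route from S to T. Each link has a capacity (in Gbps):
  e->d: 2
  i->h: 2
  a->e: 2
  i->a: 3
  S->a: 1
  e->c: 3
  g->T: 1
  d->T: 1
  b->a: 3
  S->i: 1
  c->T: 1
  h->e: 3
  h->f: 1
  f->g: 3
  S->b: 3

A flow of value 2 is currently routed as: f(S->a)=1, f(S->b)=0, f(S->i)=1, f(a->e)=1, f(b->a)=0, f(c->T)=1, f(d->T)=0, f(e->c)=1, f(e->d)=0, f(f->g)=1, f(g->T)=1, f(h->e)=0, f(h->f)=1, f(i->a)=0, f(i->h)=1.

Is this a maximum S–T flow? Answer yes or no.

Residual path S->b->a->e->d->T has bottleneck 1 > 0.
Pushing 1 along it raises the flow to 3, so the given flow is not maximum.

No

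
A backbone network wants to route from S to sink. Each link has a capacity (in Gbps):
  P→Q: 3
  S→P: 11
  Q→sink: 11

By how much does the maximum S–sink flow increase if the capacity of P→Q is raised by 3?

3

Original max flow = 3.
After raising cap(P→Q), augmenting paths through that edge carry 3 more units.
New max flow = 6. Increase = 3.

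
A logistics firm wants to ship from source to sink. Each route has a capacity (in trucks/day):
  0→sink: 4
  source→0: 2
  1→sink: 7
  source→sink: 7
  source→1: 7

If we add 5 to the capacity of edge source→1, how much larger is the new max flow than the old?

0

Original max flow = 16.
Even with extra capacity on source→1, another cut of capacity 16 remains binding.
New max flow = 16. Increase = 0.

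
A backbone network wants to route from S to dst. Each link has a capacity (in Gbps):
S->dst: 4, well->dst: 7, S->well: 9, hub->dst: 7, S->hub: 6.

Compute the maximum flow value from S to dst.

17

Augment S->dst: bottleneck 4. Total 4.
Augment S->hub->dst: bottleneck 6. Total 10.
Augment S->well->dst: bottleneck 7. Total 17.
No augmenting path remains in the residual graph.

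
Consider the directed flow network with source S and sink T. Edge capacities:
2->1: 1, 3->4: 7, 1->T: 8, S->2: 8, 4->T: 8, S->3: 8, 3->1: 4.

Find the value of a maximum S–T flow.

Augment S->2->1->T: bottleneck 1. Total 1.
Augment S->3->1->T: bottleneck 4. Total 5.
Augment S->3->4->T: bottleneck 4. Total 9.
No augmenting path remains in the residual graph.

9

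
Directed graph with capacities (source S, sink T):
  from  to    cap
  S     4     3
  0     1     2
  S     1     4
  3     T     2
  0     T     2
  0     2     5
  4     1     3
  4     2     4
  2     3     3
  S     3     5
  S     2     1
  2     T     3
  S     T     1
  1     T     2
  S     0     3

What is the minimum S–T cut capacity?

Max flow = 10 (via 6 augmenting paths).
In the residual at optimum, the set reachable from S is {0, 1, 2, 3, 4, S}.
Cut edges: S→T (cap 1), 0→T (cap 2), 2→T (cap 3), 1→T (cap 2), 3→T (cap 2). Sum = 10.

10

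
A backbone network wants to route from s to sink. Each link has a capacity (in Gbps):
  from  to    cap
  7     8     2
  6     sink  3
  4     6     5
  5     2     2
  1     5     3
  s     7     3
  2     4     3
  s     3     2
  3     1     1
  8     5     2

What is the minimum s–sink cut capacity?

Max flow = 2 (via 1 augmenting path).
In the residual at optimum, the set reachable from s is {1, 3, 5, 7, 8, s}.
Cut edges: 5→2 (cap 2). Sum = 2.

2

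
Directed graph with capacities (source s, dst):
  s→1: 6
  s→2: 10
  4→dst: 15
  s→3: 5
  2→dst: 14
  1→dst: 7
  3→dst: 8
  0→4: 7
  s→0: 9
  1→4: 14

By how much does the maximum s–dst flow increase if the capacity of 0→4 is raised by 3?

2

Original max flow = 28.
After raising cap(0→4), augmenting paths through that edge carry 2 more units.
New max flow = 30. Increase = 2.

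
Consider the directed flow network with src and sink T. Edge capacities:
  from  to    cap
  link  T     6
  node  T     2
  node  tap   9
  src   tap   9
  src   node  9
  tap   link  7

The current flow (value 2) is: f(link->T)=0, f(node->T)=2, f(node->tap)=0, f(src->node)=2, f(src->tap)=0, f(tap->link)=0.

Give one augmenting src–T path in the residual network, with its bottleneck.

Residual along src->tap->link->T: src->tap: 9, tap->link: 7, link->T: 6.
Bottleneck = min = 6.

src->tap->link->T, bottleneck 6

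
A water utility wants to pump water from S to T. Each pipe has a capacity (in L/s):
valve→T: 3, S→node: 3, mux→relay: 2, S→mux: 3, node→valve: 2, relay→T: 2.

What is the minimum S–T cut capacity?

Max flow = 4 (via 2 augmenting paths).
In the residual at optimum, the set reachable from S is {S, mux, node}.
Cut edges: node→valve (cap 2), mux→relay (cap 2). Sum = 4.

4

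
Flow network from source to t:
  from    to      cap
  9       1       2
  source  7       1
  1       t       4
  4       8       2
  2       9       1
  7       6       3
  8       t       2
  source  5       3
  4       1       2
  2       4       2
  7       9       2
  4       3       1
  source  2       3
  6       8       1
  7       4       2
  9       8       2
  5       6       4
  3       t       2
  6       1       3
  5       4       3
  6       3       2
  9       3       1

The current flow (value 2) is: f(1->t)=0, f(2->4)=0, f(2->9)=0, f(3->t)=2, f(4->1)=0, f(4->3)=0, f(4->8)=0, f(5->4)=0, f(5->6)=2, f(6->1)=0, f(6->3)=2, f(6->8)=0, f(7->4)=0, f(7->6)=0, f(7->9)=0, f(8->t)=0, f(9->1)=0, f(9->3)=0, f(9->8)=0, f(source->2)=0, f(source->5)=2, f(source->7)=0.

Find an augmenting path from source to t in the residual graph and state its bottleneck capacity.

Residual along source->5->6->8->t: source->5: 1, 5->6: 2, 6->8: 1, 8->t: 2.
Bottleneck = min = 1.

source->5->6->8->t, bottleneck 1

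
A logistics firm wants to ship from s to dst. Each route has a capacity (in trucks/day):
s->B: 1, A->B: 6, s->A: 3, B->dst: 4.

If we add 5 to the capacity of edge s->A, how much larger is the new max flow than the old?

0

Original max flow = 4.
Even with extra capacity on s->A, another cut of capacity 4 remains binding.
New max flow = 4. Increase = 0.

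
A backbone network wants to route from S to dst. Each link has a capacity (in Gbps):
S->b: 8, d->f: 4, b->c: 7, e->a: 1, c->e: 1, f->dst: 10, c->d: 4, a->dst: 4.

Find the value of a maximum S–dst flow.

Augment S->b->c->e->a->dst: bottleneck 1. Total 1.
Augment S->b->c->d->f->dst: bottleneck 4. Total 5.
No augmenting path remains in the residual graph.

5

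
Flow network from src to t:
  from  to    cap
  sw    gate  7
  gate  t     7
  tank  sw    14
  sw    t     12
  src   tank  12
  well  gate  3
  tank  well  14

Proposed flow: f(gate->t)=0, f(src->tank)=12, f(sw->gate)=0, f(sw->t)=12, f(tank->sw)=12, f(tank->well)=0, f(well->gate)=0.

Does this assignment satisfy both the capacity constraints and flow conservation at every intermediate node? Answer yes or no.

Every edge has 0 ≤ f(e) ≤ cap(e).
At each intermediate node, inflow equals outflow.

Yes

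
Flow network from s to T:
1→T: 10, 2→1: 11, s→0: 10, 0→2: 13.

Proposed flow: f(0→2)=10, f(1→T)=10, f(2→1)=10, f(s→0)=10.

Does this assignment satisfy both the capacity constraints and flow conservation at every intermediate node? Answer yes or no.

Yes

Every edge has 0 ≤ f(e) ≤ cap(e).
At each intermediate node, inflow equals outflow.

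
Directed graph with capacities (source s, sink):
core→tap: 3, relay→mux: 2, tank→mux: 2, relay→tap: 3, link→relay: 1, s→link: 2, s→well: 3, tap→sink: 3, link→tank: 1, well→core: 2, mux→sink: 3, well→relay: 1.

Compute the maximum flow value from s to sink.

5

Augment s→link→tank→mux→sink: bottleneck 1. Total 1.
Augment s→link→relay→mux→sink: bottleneck 1. Total 2.
Augment s→well→relay→mux→sink: bottleneck 1. Total 3.
Augment s→well→core→tap→sink: bottleneck 2. Total 5.
No augmenting path remains in the residual graph.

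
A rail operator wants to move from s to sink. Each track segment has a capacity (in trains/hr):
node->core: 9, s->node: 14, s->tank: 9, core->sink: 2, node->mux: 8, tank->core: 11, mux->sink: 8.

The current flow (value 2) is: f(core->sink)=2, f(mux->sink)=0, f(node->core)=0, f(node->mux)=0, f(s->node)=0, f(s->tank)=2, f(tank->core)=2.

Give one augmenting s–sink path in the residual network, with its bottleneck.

Residual along s->node->mux->sink: s->node: 14, node->mux: 8, mux->sink: 8.
Bottleneck = min = 8.

s->node->mux->sink, bottleneck 8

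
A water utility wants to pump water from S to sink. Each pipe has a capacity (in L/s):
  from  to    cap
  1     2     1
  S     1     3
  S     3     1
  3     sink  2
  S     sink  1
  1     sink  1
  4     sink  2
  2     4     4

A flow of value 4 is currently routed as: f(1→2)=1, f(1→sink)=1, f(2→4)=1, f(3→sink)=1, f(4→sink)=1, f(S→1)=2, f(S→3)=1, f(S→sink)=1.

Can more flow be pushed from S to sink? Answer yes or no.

No

Residual reachable from S: {1, S}; sink is not reachable.
Saturated cut: S→3, S→sink, 1→2, 1→sink with total capacity 4 = current flow value. Flow is maximum.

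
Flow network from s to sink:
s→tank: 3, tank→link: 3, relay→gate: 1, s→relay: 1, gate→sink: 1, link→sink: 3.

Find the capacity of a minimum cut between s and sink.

Max flow = 4 (via 2 augmenting paths).
In the residual at optimum, the set reachable from s is {s}.
Cut edges: s→relay (cap 1), s→tank (cap 3). Sum = 4.

4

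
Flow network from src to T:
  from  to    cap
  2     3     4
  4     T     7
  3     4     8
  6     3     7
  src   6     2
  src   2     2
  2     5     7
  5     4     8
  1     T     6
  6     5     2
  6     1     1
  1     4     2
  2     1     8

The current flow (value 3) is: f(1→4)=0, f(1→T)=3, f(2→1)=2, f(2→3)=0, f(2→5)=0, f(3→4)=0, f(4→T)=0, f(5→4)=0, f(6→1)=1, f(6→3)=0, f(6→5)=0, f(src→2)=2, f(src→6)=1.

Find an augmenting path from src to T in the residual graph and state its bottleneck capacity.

Residual along src→6→5→4→T: src→6: 1, 6→5: 2, 5→4: 8, 4→T: 7.
Bottleneck = min = 1.

src→6→5→4→T, bottleneck 1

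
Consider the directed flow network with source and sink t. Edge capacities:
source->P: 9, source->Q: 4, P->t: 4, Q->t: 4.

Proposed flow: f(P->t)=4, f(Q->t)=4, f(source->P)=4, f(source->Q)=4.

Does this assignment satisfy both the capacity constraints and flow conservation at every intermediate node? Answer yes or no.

Every edge has 0 ≤ f(e) ≤ cap(e).
At each intermediate node, inflow equals outflow.

Yes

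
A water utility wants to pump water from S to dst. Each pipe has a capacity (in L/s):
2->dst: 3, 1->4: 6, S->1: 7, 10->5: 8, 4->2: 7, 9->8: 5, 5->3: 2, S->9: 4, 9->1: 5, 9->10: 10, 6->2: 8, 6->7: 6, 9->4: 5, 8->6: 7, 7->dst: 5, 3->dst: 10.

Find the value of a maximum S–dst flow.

Augment S->9->4->2->dst: bottleneck 3. Total 3.
Augment S->9->8->6->7->dst: bottleneck 1. Total 4.
Augment S->1->4->9->8->6->7->dst: bottleneck 3. Total 7.
No augmenting path remains in the residual graph.

7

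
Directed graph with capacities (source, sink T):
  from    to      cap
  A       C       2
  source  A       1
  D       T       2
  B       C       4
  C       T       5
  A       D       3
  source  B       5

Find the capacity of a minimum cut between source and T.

Max flow = 5 (via 2 augmenting paths).
In the residual at optimum, the set reachable from source is {B, source}.
Cut edges: source→A (cap 1), B→C (cap 4). Sum = 5.

5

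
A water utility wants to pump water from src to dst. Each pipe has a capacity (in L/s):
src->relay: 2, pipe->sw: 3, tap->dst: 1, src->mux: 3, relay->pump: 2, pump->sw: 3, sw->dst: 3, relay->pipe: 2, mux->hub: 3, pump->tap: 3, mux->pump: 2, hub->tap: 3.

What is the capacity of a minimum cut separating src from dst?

Max flow = 4 (via 3 augmenting paths).
In the residual at optimum, the set reachable from src is {hub, mux, pipe, pump, relay, src, sw, tap}.
Cut edges: sw->dst (cap 3), tap->dst (cap 1). Sum = 4.

4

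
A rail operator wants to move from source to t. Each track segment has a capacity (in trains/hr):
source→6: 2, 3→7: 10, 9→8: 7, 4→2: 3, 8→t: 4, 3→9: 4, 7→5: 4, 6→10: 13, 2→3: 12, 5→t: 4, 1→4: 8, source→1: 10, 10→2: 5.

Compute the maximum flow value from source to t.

Augment source→6→10→2→3→7→5→t: bottleneck 2. Total 2.
Augment source→1→4→2→3→7→5→t: bottleneck 2. Total 4.
Augment source→1→4→2→3→9→8→t: bottleneck 1. Total 5.
No augmenting path remains in the residual graph.

5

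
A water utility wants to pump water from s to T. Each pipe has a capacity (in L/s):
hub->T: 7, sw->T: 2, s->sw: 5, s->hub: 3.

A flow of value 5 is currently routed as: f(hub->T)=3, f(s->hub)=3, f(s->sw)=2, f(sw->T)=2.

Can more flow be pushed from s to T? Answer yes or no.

Residual reachable from s: {s, sw}; T is not reachable.
Saturated cut: s->hub, sw->T with total capacity 5 = current flow value. Flow is maximum.

No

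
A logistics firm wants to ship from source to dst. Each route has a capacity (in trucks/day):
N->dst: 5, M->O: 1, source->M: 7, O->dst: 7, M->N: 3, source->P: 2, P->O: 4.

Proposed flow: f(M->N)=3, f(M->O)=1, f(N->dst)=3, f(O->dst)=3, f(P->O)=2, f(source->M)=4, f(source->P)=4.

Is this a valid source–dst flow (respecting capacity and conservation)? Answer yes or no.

Capacity violated on source->P: flow 4 > capacity 2.

No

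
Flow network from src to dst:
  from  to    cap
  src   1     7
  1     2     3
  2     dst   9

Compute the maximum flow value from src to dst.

3

Augment src->1->2->dst: bottleneck 3. Total 3.
No augmenting path remains in the residual graph.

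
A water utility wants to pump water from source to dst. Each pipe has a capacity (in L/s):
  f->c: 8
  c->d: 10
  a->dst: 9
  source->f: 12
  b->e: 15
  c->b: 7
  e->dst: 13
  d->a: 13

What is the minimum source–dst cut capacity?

8

Max flow = 8 (via 1 augmenting path).
In the residual at optimum, the set reachable from source is {f, source}.
Cut edges: f->c (cap 8). Sum = 8.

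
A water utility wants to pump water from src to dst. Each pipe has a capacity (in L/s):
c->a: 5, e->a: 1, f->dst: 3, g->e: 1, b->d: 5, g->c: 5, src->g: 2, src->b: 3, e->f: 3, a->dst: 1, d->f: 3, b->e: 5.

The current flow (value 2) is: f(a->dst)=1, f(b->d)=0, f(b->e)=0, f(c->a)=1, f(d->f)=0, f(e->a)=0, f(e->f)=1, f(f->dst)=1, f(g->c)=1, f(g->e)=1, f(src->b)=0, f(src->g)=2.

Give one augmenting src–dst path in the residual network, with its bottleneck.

src->b->e->f->dst, bottleneck 2

Residual along src->b->e->f->dst: src->b: 3, b->e: 5, e->f: 2, f->dst: 2.
Bottleneck = min = 2.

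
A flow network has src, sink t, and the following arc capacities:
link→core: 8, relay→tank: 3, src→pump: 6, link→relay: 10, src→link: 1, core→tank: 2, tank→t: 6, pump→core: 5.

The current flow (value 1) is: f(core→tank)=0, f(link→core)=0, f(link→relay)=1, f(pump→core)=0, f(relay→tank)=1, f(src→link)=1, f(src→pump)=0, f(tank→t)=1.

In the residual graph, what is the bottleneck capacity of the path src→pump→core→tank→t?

Residual capacities along the path: src→pump: 6, pump→core: 5, core→tank: 2, tank→t: 5.
Minimum is 2.

2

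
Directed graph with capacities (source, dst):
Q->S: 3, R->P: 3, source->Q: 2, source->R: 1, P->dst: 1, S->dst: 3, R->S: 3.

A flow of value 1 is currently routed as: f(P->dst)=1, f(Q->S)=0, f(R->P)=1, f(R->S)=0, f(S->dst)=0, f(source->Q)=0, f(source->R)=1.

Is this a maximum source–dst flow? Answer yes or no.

Residual path source->Q->S->dst has bottleneck 2 > 0.
Pushing 2 along it raises the flow to 3, so the given flow is not maximum.

No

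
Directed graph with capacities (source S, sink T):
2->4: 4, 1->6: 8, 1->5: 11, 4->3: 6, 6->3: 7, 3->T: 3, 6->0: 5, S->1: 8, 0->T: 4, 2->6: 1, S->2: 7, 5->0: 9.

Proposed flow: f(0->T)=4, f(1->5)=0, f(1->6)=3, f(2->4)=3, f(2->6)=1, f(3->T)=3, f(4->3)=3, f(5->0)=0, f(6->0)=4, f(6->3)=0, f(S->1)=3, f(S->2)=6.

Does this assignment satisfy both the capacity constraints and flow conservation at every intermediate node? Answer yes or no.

No

Conservation fails at 2: inflow 6 ≠ outflow 4.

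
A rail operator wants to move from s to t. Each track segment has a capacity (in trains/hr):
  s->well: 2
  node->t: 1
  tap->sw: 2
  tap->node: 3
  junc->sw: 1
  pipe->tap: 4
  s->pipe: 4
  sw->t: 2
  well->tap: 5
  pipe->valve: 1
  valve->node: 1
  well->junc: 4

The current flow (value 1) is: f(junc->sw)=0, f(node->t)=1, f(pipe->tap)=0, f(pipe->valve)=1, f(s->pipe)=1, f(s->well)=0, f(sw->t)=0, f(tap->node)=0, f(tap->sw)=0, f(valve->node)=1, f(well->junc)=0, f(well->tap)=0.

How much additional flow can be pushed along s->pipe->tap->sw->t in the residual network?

2

Residual capacities along the path: s->pipe: 3, pipe->tap: 4, tap->sw: 2, sw->t: 2.
Minimum is 2.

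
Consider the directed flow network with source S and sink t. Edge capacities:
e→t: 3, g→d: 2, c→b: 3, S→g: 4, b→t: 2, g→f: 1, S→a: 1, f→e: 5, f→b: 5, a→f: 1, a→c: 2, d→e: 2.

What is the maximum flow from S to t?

4

Augment S→a→c→b→t: bottleneck 1. Total 1.
Augment S→g→f→b→t: bottleneck 1. Total 2.
Augment S→g→d→e→t: bottleneck 2. Total 4.
No augmenting path remains in the residual graph.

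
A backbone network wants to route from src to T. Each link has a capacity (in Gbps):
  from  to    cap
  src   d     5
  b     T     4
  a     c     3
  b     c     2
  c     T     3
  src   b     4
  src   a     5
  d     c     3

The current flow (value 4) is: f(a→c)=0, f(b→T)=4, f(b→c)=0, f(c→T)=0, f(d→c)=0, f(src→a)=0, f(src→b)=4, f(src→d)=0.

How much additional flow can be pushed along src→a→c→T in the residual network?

3

Residual capacities along the path: src→a: 5, a→c: 3, c→T: 3.
Minimum is 3.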